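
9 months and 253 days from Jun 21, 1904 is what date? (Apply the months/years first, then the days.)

November 29, 1905

Counting forward 9 months and 253 days from June 21, 1904: first the month/year part, then the days.
month 6 + 9 = 15, which is month 3 of year 1905 → March 1905.
Day 21 is valid in March, giving March 21, 1905.
Now add 253 days from March 21, 1905.
March has 31 days, so 31 − 21 = 10 days remain after March 21, 1905; 253 − 10 = 243 left.
April 1905 has 30 days: 243 − 30 = 213 left.
May 1905 has 31 days: 213 − 31 = 182 left.
June 1905 has 30 days: 182 − 30 = 152 left.
July 1905 has 31 days: 152 − 31 = 121 left.
August 1905 has 31 days: 121 − 31 = 90 left.
September 1905 has 30 days: 90 − 30 = 60 left.
October 1905 has 31 days: 60 − 31 = 29 left.
29 days into November 1905 → November 29, 1905.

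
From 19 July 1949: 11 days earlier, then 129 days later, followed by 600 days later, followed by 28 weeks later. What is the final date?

January 19, 1952

Counting back 11 days from July 19, 1949:
19 − 11 = 8, still in July 1949.
Adding 129 days from July 8, 1949:
July has 31 days, so 31 − 8 = 23 days remain after July 8, 1949; 129 − 23 = 106 left.
August 1949 has 31 days: 106 − 31 = 75 left.
September 1949 has 30 days: 75 − 30 = 45 left.
October 1949 has 31 days: 45 − 31 = 14 left.
14 days into November 1949 → November 14, 1949.
Counting forward 600 days from November 14, 1949:
November has 30 days, so 30 − 14 = 16 days remain after November 14, 1949; 600 − 16 = 584 left.
December 1949 has 31 days: 584 − 31 = 553 left.
January 1950 has 31 days: 553 − 31 = 522 left.
February 1950 has 28 days (1950 is not a leap year): 522 − 28 = 494 left.
March 1950 has 31 days: 494 − 31 = 463 left.
April 1950 has 30 days: 463 − 30 = 433 left.
May 1950 has 31 days: 433 − 31 = 402 left.
June 1950 has 30 days: 402 − 30 = 372 left.
July 1950 has 31 days: 372 − 31 = 341 left.
August 1950 has 31 days: 341 − 31 = 310 left.
September 1950 has 30 days: 310 − 30 = 280 left.
October 1950 has 31 days: 280 − 31 = 249 left.
November 1950 has 30 days: 249 − 30 = 219 left.
December 1950 has 31 days: 219 − 31 = 188 left.
January 1951 has 31 days: 188 − 31 = 157 left.
February 1951 has 28 days (1951 is not a leap year): 157 − 28 = 129 left.
March 1951 has 31 days: 129 − 31 = 98 left.
April 1951 has 30 days: 98 − 30 = 68 left.
May 1951 has 31 days: 68 − 31 = 37 left.
June 1951 has 30 days: 37 − 30 = 7 left.
7 days into July 1951 → July 7, 1951.
Counting forward 28 weeks (= 196 days) from July 7, 1951:
July has 31 days, so 31 − 7 = 24 days remain after July 7, 1951; 196 − 24 = 172 left.
August 1951 has 31 days: 172 − 31 = 141 left.
September 1951 has 30 days: 141 − 30 = 111 left.
October 1951 has 31 days: 111 − 31 = 80 left.
November 1951 has 30 days: 80 − 30 = 50 left.
December 1951 has 31 days: 50 − 31 = 19 left.
19 days into January 1952 → January 19, 1952.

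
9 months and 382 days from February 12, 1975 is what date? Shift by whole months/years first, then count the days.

Counting forward 9 months and 382 days from February 12, 1975: first the month/year part, then the days.
month 2 + 9 = 11 → November 1975.
Day 12 is valid in November, giving November 12, 1975.
Now add 382 days from November 12, 1975.
November has 30 days, so 30 − 12 = 18 days remain after November 12, 1975; 382 − 18 = 364 left.
December 1975 has 31 days: 364 − 31 = 333 left.
January 1976 has 31 days: 333 − 31 = 302 left.
February 1976 has 29 days (1976 is a leap year): 302 − 29 = 273 left.
March 1976 has 31 days: 273 − 31 = 242 left.
April 1976 has 30 days: 242 − 30 = 212 left.
May 1976 has 31 days: 212 − 31 = 181 left.
June 1976 has 30 days: 181 − 30 = 151 left.
July 1976 has 31 days: 151 − 31 = 120 left.
August 1976 has 31 days: 120 − 31 = 89 left.
September 1976 has 30 days: 89 − 30 = 59 left.
October 1976 has 31 days: 59 − 31 = 28 left.
28 days into November 1976 → November 28, 1976.

November 28, 1976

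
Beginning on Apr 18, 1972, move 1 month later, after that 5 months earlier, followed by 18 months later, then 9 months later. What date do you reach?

March 18, 1974

Advancing 1 month from April 18, 1972:
month 4 + 1 = 5 → May 1972.
Day 18 is valid in May, giving May 18, 1972.
Going back 5 months from May 18, 1972:
month 5 − 5 = 0, which is month 12 of year 1971 → December 1971.
Day 18 is valid in December, giving December 18, 1971.
Counting forward 18 months from December 18, 1971:
month 12 + 18 = 30, which is month 6 of year 1973 → June 1973.
Day 18 is valid in June, giving June 18, 1973.
Counting forward 9 months from June 18, 1973:
month 6 + 9 = 15, which is month 3 of year 1974 → March 1974.
Day 18 is valid in March, giving March 18, 1974.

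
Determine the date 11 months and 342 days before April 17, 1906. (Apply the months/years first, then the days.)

June 9, 1904

Subtracting 11 months and 342 days from April 17, 1906: first the month/year part, then the days.
month 4 − 11 = -7, which is month 5 of year 1905 → May 1905.
Day 17 is valid in May, giving May 17, 1905.
Now subtract 342 days from May 17, 1905.
Going back 17 days from May 17, 1905 reaches the end of the previous month; 342 − 17 = 325 left.
April 1905 has 30 days: 325 − 30 = 295 left.
March 1905 has 31 days: 295 − 31 = 264 left.
February 1905 has 28 days (1905 is not a leap year): 264 − 28 = 236 left.
January 1905 has 31 days: 236 − 31 = 205 left.
December 1904 has 31 days: 205 − 31 = 174 left.
November 1904 has 30 days: 174 − 30 = 144 left.
October 1904 has 31 days: 144 − 31 = 113 left.
September 1904 has 30 days: 113 − 30 = 83 left.
August 1904 has 31 days: 83 − 31 = 52 left.
July 1904 has 31 days: 52 − 31 = 21 left.
June 1904 has 30 days; 30 − 21 = 9 → June 9, 1904.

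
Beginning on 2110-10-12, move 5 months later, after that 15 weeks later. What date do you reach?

June 25, 2111

Advancing 5 months from October 12, 2110:
month 10 + 5 = 15, which is month 3 of year 2111 → March 2111.
Day 12 is valid in March, giving March 12, 2111.
Counting forward 15 weeks (= 105 days) from March 12, 2111:
March has 31 days, so 31 − 12 = 19 days remain after March 12, 2111; 105 − 19 = 86 left.
April 2111 has 30 days: 86 − 30 = 56 left.
May 2111 has 31 days: 56 − 31 = 25 left.
25 days into June 2111 → June 25, 2111.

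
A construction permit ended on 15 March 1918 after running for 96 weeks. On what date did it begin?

May 12, 1916

Counting back 96 weeks = 672 days from March 15, 1918.
Going back 15 days from March 15, 1918 reaches the end of the previous month; 672 − 15 = 657 left.
February 1918 has 28 days (1918 is not a leap year): 657 − 28 = 629 left.
January 1918 has 31 days: 629 − 31 = 598 left.
December 1917 has 31 days: 598 − 31 = 567 left.
November 1917 has 30 days: 567 − 30 = 537 left.
October 1917 has 31 days: 537 − 31 = 506 left.
September 1917 has 30 days: 506 − 30 = 476 left.
August 1917 has 31 days: 476 − 31 = 445 left.
July 1917 has 31 days: 445 − 31 = 414 left.
June 1917 has 30 days: 414 − 30 = 384 left.
May 1917 has 31 days: 384 − 31 = 353 left.
April 1917 has 30 days: 353 − 30 = 323 left.
March 1917 has 31 days: 323 − 31 = 292 left.
February 1917 has 28 days (1917 is not a leap year): 292 − 28 = 264 left.
January 1917 has 31 days: 264 − 31 = 233 left.
December 1916 has 31 days: 233 − 31 = 202 left.
November 1916 has 30 days: 202 − 30 = 172 left.
October 1916 has 31 days: 172 − 31 = 141 left.
September 1916 has 30 days: 141 − 30 = 111 left.
August 1916 has 31 days: 111 − 31 = 80 left.
July 1916 has 31 days: 80 − 31 = 49 left.
June 1916 has 30 days: 49 − 30 = 19 left.
May 1916 has 31 days; 31 − 19 = 12 → May 12, 1916.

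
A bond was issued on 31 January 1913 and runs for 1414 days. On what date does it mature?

December 15, 1916

Adding 1414 days from January 31, 1913.
January has 31 days, so 31 − 31 = 0 days remain after January 31, 1913; 1414 − 0 = 1414 left.
February 1913 has 28 days (1913 is not a leap year): 1414 − 28 = 1386 left.
March 1913 has 31 days: 1386 − 31 = 1355 left.
April 1913 has 30 days: 1355 − 30 = 1325 left.
May 1913 has 31 days: 1325 − 31 = 1294 left.
June 1913 has 30 days: 1294 − 30 = 1264 left.
July 1913 has 31 days: 1264 − 31 = 1233 left.
August 1913 has 31 days: 1233 − 31 = 1202 left.
September 1913 has 30 days: 1202 − 30 = 1172 left.
October 1913 has 31 days: 1172 − 31 = 1141 left.
November 1913 has 30 days: 1141 − 30 = 1111 left.
December 1913 has 31 days: 1111 − 31 = 1080 left.
January 1914 has 31 days: 1080 − 31 = 1049 left.
February 1914 has 28 days (1914 is not a leap year): 1049 − 28 = 1021 left.
March 1914 has 31 days: 1021 − 31 = 990 left.
April 1914 has 30 days: 990 − 30 = 960 left.
May 1914 has 31 days: 960 − 31 = 929 left.
June 1914 has 30 days: 929 − 30 = 899 left.
July 1914 has 31 days: 899 − 31 = 868 left.
August 1914 has 31 days: 868 − 31 = 837 left.
September 1914 has 30 days: 837 − 30 = 807 left.
October 1914 has 31 days: 807 − 31 = 776 left.
November 1914 has 30 days: 776 − 30 = 746 left.
December 1914 has 31 days: 746 − 31 = 715 left.
January 1915 has 31 days: 715 − 31 = 684 left.
February 1915 has 28 days (1915 is not a leap year): 684 − 28 = 656 left.
March 1915 has 31 days: 656 − 31 = 625 left.
April 1915 has 30 days: 625 − 30 = 595 left.
May 1915 has 31 days: 595 − 31 = 564 left.
June 1915 has 30 days: 564 − 30 = 534 left.
July 1915 has 31 days: 534 − 31 = 503 left.
August 1915 has 31 days: 503 − 31 = 472 left.
September 1915 has 30 days: 472 − 30 = 442 left.
October 1915 has 31 days: 442 − 31 = 411 left.
November 1915 has 30 days: 411 − 30 = 381 left.
December 1915 has 31 days: 381 − 31 = 350 left.
January 1916 has 31 days: 350 − 31 = 319 left.
February 1916 has 29 days (1916 is a leap year): 319 − 29 = 290 left.
March 1916 has 31 days: 290 − 31 = 259 left.
April 1916 has 30 days: 259 − 30 = 229 left.
May 1916 has 31 days: 229 − 31 = 198 left.
June 1916 has 30 days: 198 − 30 = 168 left.
July 1916 has 31 days: 168 − 31 = 137 left.
August 1916 has 31 days: 137 − 31 = 106 left.
September 1916 has 30 days: 106 − 30 = 76 left.
October 1916 has 31 days: 76 − 31 = 45 left.
November 1916 has 30 days: 45 − 30 = 15 left.
15 days into December 1916 → December 15, 1916.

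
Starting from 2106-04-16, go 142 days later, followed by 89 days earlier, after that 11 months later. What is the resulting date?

May 8, 2107

Advancing 142 days from April 16, 2106:
April has 30 days, so 30 − 16 = 14 days remain after April 16, 2106; 142 − 14 = 128 left.
May 2106 has 31 days: 128 − 31 = 97 left.
June 2106 has 30 days: 97 − 30 = 67 left.
July 2106 has 31 days: 67 − 31 = 36 left.
August 2106 has 31 days: 36 − 31 = 5 left.
5 days into September 2106 → September 5, 2106.
Subtracting 89 days from September 5, 2106:
Going back 5 days from September 5, 2106 reaches the end of the previous month; 89 − 5 = 84 left.
August 2106 has 31 days: 84 − 31 = 53 left.
July 2106 has 31 days: 53 − 31 = 22 left.
June 2106 has 30 days; 30 − 22 = 8 → June 8, 2106.
Counting forward 11 months from June 8, 2106:
month 6 + 11 = 17, which is month 5 of year 2107 → May 2107.
Day 8 is valid in May, giving May 8, 2107.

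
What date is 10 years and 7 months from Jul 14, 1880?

Counting forward 10 years and 7 months from July 14, 1880.
+10 years → 1890; month 7 + 7 = 14, which is month 2 of year 1891 → February 1891.
Day 14 is valid in February, giving February 14, 1891.

February 14, 1891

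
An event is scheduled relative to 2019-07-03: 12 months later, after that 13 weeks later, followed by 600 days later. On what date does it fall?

May 25, 2022

Counting forward 12 months from July 3, 2019:
month 7 + 12 = 19, which is month 7 of year 2020 → July 2020.
Day 3 is valid in July, giving July 3, 2020.
Adding 13 weeks (= 91 days) from July 3, 2020:
July has 31 days, so 31 − 3 = 28 days remain after July 3, 2020; 91 − 28 = 63 left.
August 2020 has 31 days: 63 − 31 = 32 left.
September 2020 has 30 days: 32 − 30 = 2 left.
2 days into October 2020 → October 2, 2020.
Advancing 600 days from October 2, 2020:
October has 31 days, so 31 − 2 = 29 days remain after October 2, 2020; 600 − 29 = 571 left.
November 2020 has 30 days: 571 − 30 = 541 left.
December 2020 has 31 days: 541 − 31 = 510 left.
January 2021 has 31 days: 510 − 31 = 479 left.
February 2021 has 28 days (2021 is not a leap year): 479 − 28 = 451 left.
March 2021 has 31 days: 451 − 31 = 420 left.
April 2021 has 30 days: 420 − 30 = 390 left.
May 2021 has 31 days: 390 − 31 = 359 left.
June 2021 has 30 days: 359 − 30 = 329 left.
July 2021 has 31 days: 329 − 31 = 298 left.
August 2021 has 31 days: 298 − 31 = 267 left.
September 2021 has 30 days: 267 − 30 = 237 left.
October 2021 has 31 days: 237 − 31 = 206 left.
November 2021 has 30 days: 206 − 30 = 176 left.
December 2021 has 31 days: 176 − 31 = 145 left.
January 2022 has 31 days: 145 − 31 = 114 left.
February 2022 has 28 days (2022 is not a leap year): 114 − 28 = 86 left.
March 2022 has 31 days: 86 − 31 = 55 left.
April 2022 has 30 days: 55 − 30 = 25 left.
25 days into May 2022 → May 25, 2022.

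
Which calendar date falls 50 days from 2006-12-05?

Counting forward 50 days from December 5, 2006.
December has 31 days, so 31 − 5 = 26 days remain after December 5, 2006; 50 − 26 = 24 left.
24 days into January 2007 → January 24, 2007.

January 24, 2007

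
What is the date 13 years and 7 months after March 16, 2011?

October 16, 2024

Adding 13 years and 7 months from March 16, 2011.
+13 years → 2024; month 3 + 7 = 10 → October 2024.
Day 16 is valid in October, giving October 16, 2024.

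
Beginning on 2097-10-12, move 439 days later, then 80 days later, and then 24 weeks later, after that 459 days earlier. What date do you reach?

Advancing 439 days from October 12, 2097:
October has 31 days, so 31 − 12 = 19 days remain after October 12, 2097; 439 − 19 = 420 left.
November 2097 has 30 days: 420 − 30 = 390 left.
December 2097 has 31 days: 390 − 31 = 359 left.
January 2098 has 31 days: 359 − 31 = 328 left.
February 2098 has 28 days (2098 is not a leap year): 328 − 28 = 300 left.
March 2098 has 31 days: 300 − 31 = 269 left.
April 2098 has 30 days: 269 − 30 = 239 left.
May 2098 has 31 days: 239 − 31 = 208 left.
June 2098 has 30 days: 208 − 30 = 178 left.
July 2098 has 31 days: 178 − 31 = 147 left.
August 2098 has 31 days: 147 − 31 = 116 left.
September 2098 has 30 days: 116 − 30 = 86 left.
October 2098 has 31 days: 86 − 31 = 55 left.
November 2098 has 30 days: 55 − 30 = 25 left.
25 days into December 2098 → December 25, 2098.
Advancing 80 days from December 25, 2098:
December has 31 days, so 31 − 25 = 6 days remain after December 25, 2098; 80 − 6 = 74 left.
January 2099 has 31 days: 74 − 31 = 43 left.
February 2099 has 28 days (2099 is not a leap year): 43 − 28 = 15 left.
15 days into March 2099 → March 15, 2099.
Adding 24 weeks (= 168 days) from March 15, 2099:
March has 31 days, so 31 − 15 = 16 days remain after March 15, 2099; 168 − 16 = 152 left.
April 2099 has 30 days: 152 − 30 = 122 left.
May 2099 has 31 days: 122 − 31 = 91 left.
June 2099 has 30 days: 91 − 30 = 61 left.
July 2099 has 31 days: 61 − 31 = 30 left.
30 days into August 2099 → August 30, 2099.
Going back 459 days from August 30, 2099:
Going back 30 days from August 30, 2099 reaches the end of the previous month; 459 − 30 = 429 left.
July 2099 has 31 days: 429 − 31 = 398 left.
June 2099 has 30 days: 398 − 30 = 368 left.
May 2099 has 31 days: 368 − 31 = 337 left.
April 2099 has 30 days: 337 − 30 = 307 left.
March 2099 has 31 days: 307 − 31 = 276 left.
February 2099 has 28 days (2099 is not a leap year): 276 − 28 = 248 left.
January 2099 has 31 days: 248 − 31 = 217 left.
December 2098 has 31 days: 217 − 31 = 186 left.
November 2098 has 30 days: 186 − 30 = 156 left.
October 2098 has 31 days: 156 − 31 = 125 left.
September 2098 has 30 days: 125 − 30 = 95 left.
August 2098 has 31 days: 95 − 31 = 64 left.
July 2098 has 31 days: 64 − 31 = 33 left.
June 2098 has 30 days: 33 − 30 = 3 left.
May 2098 has 31 days; 31 − 3 = 28 → May 28, 2098.

May 28, 2098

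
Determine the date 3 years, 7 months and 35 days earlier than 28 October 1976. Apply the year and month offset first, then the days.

Going back 3 years, 7 months and 35 days from October 28, 1976: first the month/year part, then the days.
-3 years → 1973; month 10 − 7 = 3 → March 1973.
Day 28 is valid in March, giving March 28, 1973.
Now subtract 35 days from March 28, 1973.
Going back 28 days from March 28, 1973 reaches the end of the previous month; 35 − 28 = 7 left.
February 1973 has 28 days; 28 − 7 = 21 → February 21, 1973.

February 21, 1973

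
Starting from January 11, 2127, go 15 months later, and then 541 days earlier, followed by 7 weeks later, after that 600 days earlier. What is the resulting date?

Advancing 15 months from January 11, 2127:
month 1 + 15 = 16, which is month 4 of year 2128 → April 2128.
Day 11 is valid in April, giving April 11, 2128.
Subtracting 541 days from April 11, 2128:
Going back 11 days from April 11, 2128 reaches the end of the previous month; 541 − 11 = 530 left.
March 2128 has 31 days: 530 − 31 = 499 left.
February 2128 has 29 days (2128 is a leap year): 499 − 29 = 470 left.
January 2128 has 31 days: 470 − 31 = 439 left.
December 2127 has 31 days: 439 − 31 = 408 left.
November 2127 has 30 days: 408 − 30 = 378 left.
October 2127 has 31 days: 378 − 31 = 347 left.
September 2127 has 30 days: 347 − 30 = 317 left.
August 2127 has 31 days: 317 − 31 = 286 left.
July 2127 has 31 days: 286 − 31 = 255 left.
June 2127 has 30 days: 255 − 30 = 225 left.
May 2127 has 31 days: 225 − 31 = 194 left.
April 2127 has 30 days: 194 − 30 = 164 left.
March 2127 has 31 days: 164 − 31 = 133 left.
February 2127 has 28 days (2127 is not a leap year): 133 − 28 = 105 left.
January 2127 has 31 days: 105 − 31 = 74 left.
December 2126 has 31 days: 74 − 31 = 43 left.
November 2126 has 30 days: 43 − 30 = 13 left.
October 2126 has 31 days; 31 − 13 = 18 → October 18, 2126.
Adding 7 weeks (= 49 days) from October 18, 2126:
October has 31 days, so 31 − 18 = 13 days remain after October 18, 2126; 49 − 13 = 36 left.
November 2126 has 30 days: 36 − 30 = 6 left.
6 days into December 2126 → December 6, 2126.
Going back 600 days from December 6, 2126:
Going back 6 days from December 6, 2126 reaches the end of the previous month; 600 − 6 = 594 left.
November 2126 has 30 days: 594 − 30 = 564 left.
October 2126 has 31 days: 564 − 31 = 533 left.
September 2126 has 30 days: 533 − 30 = 503 left.
August 2126 has 31 days: 503 − 31 = 472 left.
July 2126 has 31 days: 472 − 31 = 441 left.
June 2126 has 30 days: 441 − 30 = 411 left.
May 2126 has 31 days: 411 − 31 = 380 left.
April 2126 has 30 days: 380 − 30 = 350 left.
March 2126 has 31 days: 350 − 31 = 319 left.
February 2126 has 28 days (2126 is not a leap year): 319 − 28 = 291 left.
January 2126 has 31 days: 291 − 31 = 260 left.
December 2125 has 31 days: 260 − 31 = 229 left.
November 2125 has 30 days: 229 − 30 = 199 left.
October 2125 has 31 days: 199 − 31 = 168 left.
September 2125 has 30 days: 168 − 30 = 138 left.
August 2125 has 31 days: 138 − 31 = 107 left.
July 2125 has 31 days: 107 − 31 = 76 left.
June 2125 has 30 days: 76 − 30 = 46 left.
May 2125 has 31 days: 46 − 31 = 15 left.
April 2125 has 30 days; 30 − 15 = 15 → April 15, 2125.

April 15, 2125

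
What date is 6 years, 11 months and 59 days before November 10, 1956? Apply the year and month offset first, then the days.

October 12, 1949

Subtracting 6 years, 11 months and 59 days from November 10, 1956: first the month/year part, then the days.
-6 years → 1950; month 11 − 11 = 0, which is month 12 of year 1949 → December 1949.
Day 10 is valid in December, giving December 10, 1949.
Now subtract 59 days from December 10, 1949.
Going back 10 days from December 10, 1949 reaches the end of the previous month; 59 − 10 = 49 left.
November 1949 has 30 days: 49 − 30 = 19 left.
October 1949 has 31 days; 31 − 19 = 12 → October 12, 1949.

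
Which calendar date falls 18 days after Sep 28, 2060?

October 16, 2060

Advancing 18 days from September 28, 2060.
September has 30 days, so 30 − 28 = 2 days remain after September 28, 2060; 18 − 2 = 16 left.
16 days into October 2060 → October 16, 2060.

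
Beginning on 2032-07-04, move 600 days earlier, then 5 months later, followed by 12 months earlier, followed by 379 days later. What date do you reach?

April 26, 2031

Counting back 600 days from July 4, 2032:
Going back 4 days from July 4, 2032 reaches the end of the previous month; 600 − 4 = 596 left.
June 2032 has 30 days: 596 − 30 = 566 left.
May 2032 has 31 days: 566 − 31 = 535 left.
April 2032 has 30 days: 535 − 30 = 505 left.
March 2032 has 31 days: 505 − 31 = 474 left.
February 2032 has 29 days (2032 is a leap year): 474 − 29 = 445 left.
January 2032 has 31 days: 445 − 31 = 414 left.
December 2031 has 31 days: 414 − 31 = 383 left.
November 2031 has 30 days: 383 − 30 = 353 left.
October 2031 has 31 days: 353 − 31 = 322 left.
September 2031 has 30 days: 322 − 30 = 292 left.
August 2031 has 31 days: 292 − 31 = 261 left.
July 2031 has 31 days: 261 − 31 = 230 left.
June 2031 has 30 days: 230 − 30 = 200 left.
May 2031 has 31 days: 200 − 31 = 169 left.
April 2031 has 30 days: 169 − 30 = 139 left.
March 2031 has 31 days: 139 − 31 = 108 left.
February 2031 has 28 days (2031 is not a leap year): 108 − 28 = 80 left.
January 2031 has 31 days: 80 − 31 = 49 left.
December 2030 has 31 days: 49 − 31 = 18 left.
November 2030 has 30 days; 30 − 18 = 12 → November 12, 2030.
Adding 5 months from November 12, 2030:
month 11 + 5 = 16, which is month 4 of year 2031 → April 2031.
Day 12 is valid in April, giving April 12, 2031.
Going back 12 months from April 12, 2031:
month 4 − 12 = -8, which is month 4 of year 2030 → April 2030.
Day 12 is valid in April, giving April 12, 2030.
Adding 379 days from April 12, 2030:
April has 30 days, so 30 − 12 = 18 days remain after April 12, 2030; 379 − 18 = 361 left.
May 2030 has 31 days: 361 − 31 = 330 left.
June 2030 has 30 days: 330 − 30 = 300 left.
July 2030 has 31 days: 300 − 31 = 269 left.
August 2030 has 31 days: 269 − 31 = 238 left.
September 2030 has 30 days: 238 − 30 = 208 left.
October 2030 has 31 days: 208 − 31 = 177 left.
November 2030 has 30 days: 177 − 30 = 147 left.
December 2030 has 31 days: 147 − 31 = 116 left.
January 2031 has 31 days: 116 − 31 = 85 left.
February 2031 has 28 days (2031 is not a leap year): 85 − 28 = 57 left.
March 2031 has 31 days: 57 − 31 = 26 left.
26 days into April 2031 → April 26, 2031.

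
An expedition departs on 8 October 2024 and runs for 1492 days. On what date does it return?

Advancing 1492 days from October 8, 2024.
October has 31 days, so 31 − 8 = 23 days remain after October 8, 2024; 1492 − 23 = 1469 left.
November 2024 has 30 days: 1469 − 30 = 1439 left.
December 2024 has 31 days: 1439 − 31 = 1408 left.
January 2025 has 31 days: 1408 − 31 = 1377 left.
February 2025 has 28 days (2025 is not a leap year): 1377 − 28 = 1349 left.
March 2025 has 31 days: 1349 − 31 = 1318 left.
April 2025 has 30 days: 1318 − 30 = 1288 left.
May 2025 has 31 days: 1288 − 31 = 1257 left.
June 2025 has 30 days: 1257 − 30 = 1227 left.
July 2025 has 31 days: 1227 − 31 = 1196 left.
August 2025 has 31 days: 1196 − 31 = 1165 left.
September 2025 has 30 days: 1165 − 30 = 1135 left.
October 2025 has 31 days: 1135 − 31 = 1104 left.
November 2025 has 30 days: 1104 − 30 = 1074 left.
December 2025 has 31 days: 1074 − 31 = 1043 left.
January 2026 has 31 days: 1043 − 31 = 1012 left.
February 2026 has 28 days (2026 is not a leap year): 1012 − 28 = 984 left.
March 2026 has 31 days: 984 − 31 = 953 left.
April 2026 has 30 days: 953 − 30 = 923 left.
May 2026 has 31 days: 923 − 31 = 892 left.
June 2026 has 30 days: 892 − 30 = 862 left.
July 2026 has 31 days: 862 − 31 = 831 left.
August 2026 has 31 days: 831 − 31 = 800 left.
September 2026 has 30 days: 800 − 30 = 770 left.
October 2026 has 31 days: 770 − 31 = 739 left.
November 2026 has 30 days: 739 − 30 = 709 left.
December 2026 has 31 days: 709 − 31 = 678 left.
January 2027 has 31 days: 678 − 31 = 647 left.
February 2027 has 28 days (2027 is not a leap year): 647 − 28 = 619 left.
March 2027 has 31 days: 619 − 31 = 588 left.
April 2027 has 30 days: 588 − 30 = 558 left.
May 2027 has 31 days: 558 − 31 = 527 left.
June 2027 has 30 days: 527 − 30 = 497 left.
July 2027 has 31 days: 497 − 31 = 466 left.
August 2027 has 31 days: 466 − 31 = 435 left.
September 2027 has 30 days: 435 − 30 = 405 left.
October 2027 has 31 days: 405 − 31 = 374 left.
November 2027 has 30 days: 374 − 30 = 344 left.
December 2027 has 31 days: 344 − 31 = 313 left.
January 2028 has 31 days: 313 − 31 = 282 left.
February 2028 has 29 days (2028 is a leap year): 282 − 29 = 253 left.
March 2028 has 31 days: 253 − 31 = 222 left.
April 2028 has 30 days: 222 − 30 = 192 left.
May 2028 has 31 days: 192 − 31 = 161 left.
June 2028 has 30 days: 161 − 30 = 131 left.
July 2028 has 31 days: 131 − 31 = 100 left.
August 2028 has 31 days: 100 − 31 = 69 left.
September 2028 has 30 days: 69 − 30 = 39 left.
October 2028 has 31 days: 39 − 31 = 8 left.
8 days into November 2028 → November 8, 2028.

November 8, 2028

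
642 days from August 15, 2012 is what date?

Counting forward 642 days from August 15, 2012.
August has 31 days, so 31 − 15 = 16 days remain after August 15, 2012; 642 − 16 = 626 left.
September 2012 has 30 days: 626 − 30 = 596 left.
October 2012 has 31 days: 596 − 31 = 565 left.
November 2012 has 30 days: 565 − 30 = 535 left.
December 2012 has 31 days: 535 − 31 = 504 left.
January 2013 has 31 days: 504 − 31 = 473 left.
February 2013 has 28 days (2013 is not a leap year): 473 − 28 = 445 left.
March 2013 has 31 days: 445 − 31 = 414 left.
April 2013 has 30 days: 414 − 30 = 384 left.
May 2013 has 31 days: 384 − 31 = 353 left.
June 2013 has 30 days: 353 − 30 = 323 left.
July 2013 has 31 days: 323 − 31 = 292 left.
August 2013 has 31 days: 292 − 31 = 261 left.
September 2013 has 30 days: 261 − 30 = 231 left.
October 2013 has 31 days: 231 − 31 = 200 left.
November 2013 has 30 days: 200 − 30 = 170 left.
December 2013 has 31 days: 170 − 31 = 139 left.
January 2014 has 31 days: 139 − 31 = 108 left.
February 2014 has 28 days (2014 is not a leap year): 108 − 28 = 80 left.
March 2014 has 31 days: 80 − 31 = 49 left.
April 2014 has 30 days: 49 − 30 = 19 left.
19 days into May 2014 → May 19, 2014.

May 19, 2014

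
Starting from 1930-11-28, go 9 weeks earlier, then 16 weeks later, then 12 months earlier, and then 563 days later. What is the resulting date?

Subtracting 9 weeks (= 63 days) from November 28, 1930:
Going back 28 days from November 28, 1930 reaches the end of the previous month; 63 − 28 = 35 left.
October 1930 has 31 days: 35 − 31 = 4 left.
September 1930 has 30 days; 30 − 4 = 26 → September 26, 1930.
Advancing 16 weeks (= 112 days) from September 26, 1930:
September has 30 days, so 30 − 26 = 4 days remain after September 26, 1930; 112 − 4 = 108 left.
October 1930 has 31 days: 108 − 31 = 77 left.
November 1930 has 30 days: 77 − 30 = 47 left.
December 1930 has 31 days: 47 − 31 = 16 left.
16 days into January 1931 → January 16, 1931.
Counting back 12 months from January 16, 1931:
month 1 − 12 = -11, which is month 1 of year 1930 → January 1930.
Day 16 is valid in January, giving January 16, 1930.
Advancing 563 days from January 16, 1930:
January has 31 days, so 31 − 16 = 15 days remain after January 16, 1930; 563 − 15 = 548 left.
February 1930 has 28 days (1930 is not a leap year): 548 − 28 = 520 left.
March 1930 has 31 days: 520 − 31 = 489 left.
April 1930 has 30 days: 489 − 30 = 459 left.
May 1930 has 31 days: 459 − 31 = 428 left.
June 1930 has 30 days: 428 − 30 = 398 left.
July 1930 has 31 days: 398 − 31 = 367 left.
August 1930 has 31 days: 367 − 31 = 336 left.
September 1930 has 30 days: 336 − 30 = 306 left.
October 1930 has 31 days: 306 − 31 = 275 left.
November 1930 has 30 days: 275 − 30 = 245 left.
December 1930 has 31 days: 245 − 31 = 214 left.
January 1931 has 31 days: 214 − 31 = 183 left.
February 1931 has 28 days (1931 is not a leap year): 183 − 28 = 155 left.
March 1931 has 31 days: 155 − 31 = 124 left.
April 1931 has 30 days: 124 − 30 = 94 left.
May 1931 has 31 days: 94 − 31 = 63 left.
June 1931 has 30 days: 63 − 30 = 33 left.
July 1931 has 31 days: 33 − 31 = 2 left.
2 days into August 1931 → August 2, 1931.

August 2, 1931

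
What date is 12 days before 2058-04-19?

Counting back 12 days from April 19, 2058.
19 − 12 = 7, still in April 2058.

April 7, 2058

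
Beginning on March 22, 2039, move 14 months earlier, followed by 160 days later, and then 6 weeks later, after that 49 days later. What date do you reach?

Counting back 14 months from March 22, 2039:
month 3 − 14 = -11, which is month 1 of year 2038 → January 2038.
Day 22 is valid in January, giving January 22, 2038.
Counting forward 160 days from January 22, 2038:
January has 31 days, so 31 − 22 = 9 days remain after January 22, 2038; 160 − 9 = 151 left.
February 2038 has 28 days (2038 is not a leap year): 151 − 28 = 123 left.
March 2038 has 31 days: 123 − 31 = 92 left.
April 2038 has 30 days: 92 − 30 = 62 left.
May 2038 has 31 days: 62 − 31 = 31 left.
June 2038 has 30 days: 31 − 30 = 1 left.
1 day into July 2038 → July 1, 2038.
Counting forward 6 weeks (= 42 days) from July 1, 2038:
July has 31 days, so 31 − 1 = 30 days remain after July 1, 2038; 42 − 30 = 12 left.
12 days into August 2038 → August 12, 2038.
Counting forward 49 days from August 12, 2038:
August has 31 days, so 31 − 12 = 19 days remain after August 12, 2038; 49 − 19 = 30 left.
30 days into September 2038 → September 30, 2038.

September 30, 2038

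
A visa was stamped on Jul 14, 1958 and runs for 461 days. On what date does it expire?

October 18, 1959

Advancing 461 days from July 14, 1958.
July has 31 days, so 31 − 14 = 17 days remain after July 14, 1958; 461 − 17 = 444 left.
August 1958 has 31 days: 444 − 31 = 413 left.
September 1958 has 30 days: 413 − 30 = 383 left.
October 1958 has 31 days: 383 − 31 = 352 left.
November 1958 has 30 days: 352 − 30 = 322 left.
December 1958 has 31 days: 322 − 31 = 291 left.
January 1959 has 31 days: 291 − 31 = 260 left.
February 1959 has 28 days (1959 is not a leap year): 260 − 28 = 232 left.
March 1959 has 31 days: 232 − 31 = 201 left.
April 1959 has 30 days: 201 − 30 = 171 left.
May 1959 has 31 days: 171 − 31 = 140 left.
June 1959 has 30 days: 140 − 30 = 110 left.
July 1959 has 31 days: 110 − 31 = 79 left.
August 1959 has 31 days: 79 − 31 = 48 left.
September 1959 has 30 days: 48 − 30 = 18 left.
18 days into October 1959 → October 18, 1959.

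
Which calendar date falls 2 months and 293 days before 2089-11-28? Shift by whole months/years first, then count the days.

December 9, 2088

Counting back 2 months and 293 days from November 28, 2089: first the month/year part, then the days.
month 11 − 2 = 9 → September 2089.
Day 28 is valid in September, giving September 28, 2089.
Now subtract 293 days from September 28, 2089.
Going back 28 days from September 28, 2089 reaches the end of the previous month; 293 − 28 = 265 left.
August 2089 has 31 days: 265 − 31 = 234 left.
July 2089 has 31 days: 234 − 31 = 203 left.
June 2089 has 30 days: 203 − 30 = 173 left.
May 2089 has 31 days: 173 − 31 = 142 left.
April 2089 has 30 days: 142 − 30 = 112 left.
March 2089 has 31 days: 112 − 31 = 81 left.
February 2089 has 28 days (2089 is not a leap year): 81 − 28 = 53 left.
January 2089 has 31 days: 53 − 31 = 22 left.
December 2088 has 31 days; 31 − 22 = 9 → December 9, 2088.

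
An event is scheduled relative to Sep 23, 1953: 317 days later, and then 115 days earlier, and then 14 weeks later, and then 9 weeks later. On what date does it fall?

September 21, 1954

Adding 317 days from September 23, 1953:
September has 30 days, so 30 − 23 = 7 days remain after September 23, 1953; 317 − 7 = 310 left.
October 1953 has 31 days: 310 − 31 = 279 left.
November 1953 has 30 days: 279 − 30 = 249 left.
December 1953 has 31 days: 249 − 31 = 218 left.
January 1954 has 31 days: 218 − 31 = 187 left.
February 1954 has 28 days (1954 is not a leap year): 187 − 28 = 159 left.
March 1954 has 31 days: 159 − 31 = 128 left.
April 1954 has 30 days: 128 − 30 = 98 left.
May 1954 has 31 days: 98 − 31 = 67 left.
June 1954 has 30 days: 67 − 30 = 37 left.
July 1954 has 31 days: 37 − 31 = 6 left.
6 days into August 1954 → August 6, 1954.
Subtracting 115 days from August 6, 1954:
Going back 6 days from August 6, 1954 reaches the end of the previous month; 115 − 6 = 109 left.
July 1954 has 31 days: 109 − 31 = 78 left.
June 1954 has 30 days: 78 − 30 = 48 left.
May 1954 has 31 days: 48 − 31 = 17 left.
April 1954 has 30 days; 30 − 17 = 13 → April 13, 1954.
Adding 14 weeks (= 98 days) from April 13, 1954:
April has 30 days, so 30 − 13 = 17 days remain after April 13, 1954; 98 − 17 = 81 left.
May 1954 has 31 days: 81 − 31 = 50 left.
June 1954 has 30 days: 50 − 30 = 20 left.
20 days into July 1954 → July 20, 1954.
Adding 9 weeks (= 63 days) from July 20, 1954:
July has 31 days, so 31 − 20 = 11 days remain after July 20, 1954; 63 − 11 = 52 left.
August 1954 has 31 days: 52 − 31 = 21 left.
21 days into September 1954 → September 21, 1954.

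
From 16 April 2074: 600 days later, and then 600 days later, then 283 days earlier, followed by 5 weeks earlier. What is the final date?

Counting forward 600 days from April 16, 2074:
April has 30 days, so 30 − 16 = 14 days remain after April 16, 2074; 600 − 14 = 586 left.
May 2074 has 31 days: 586 − 31 = 555 left.
June 2074 has 30 days: 555 − 30 = 525 left.
July 2074 has 31 days: 525 − 31 = 494 left.
August 2074 has 31 days: 494 − 31 = 463 left.
September 2074 has 30 days: 463 − 30 = 433 left.
October 2074 has 31 days: 433 − 31 = 402 left.
November 2074 has 30 days: 402 − 30 = 372 left.
December 2074 has 31 days: 372 − 31 = 341 left.
January 2075 has 31 days: 341 − 31 = 310 left.
February 2075 has 28 days (2075 is not a leap year): 310 − 28 = 282 left.
March 2075 has 31 days: 282 − 31 = 251 left.
April 2075 has 30 days: 251 − 30 = 221 left.
May 2075 has 31 days: 221 − 31 = 190 left.
June 2075 has 30 days: 190 − 30 = 160 left.
July 2075 has 31 days: 160 − 31 = 129 left.
August 2075 has 31 days: 129 − 31 = 98 left.
September 2075 has 30 days: 98 − 30 = 68 left.
October 2075 has 31 days: 68 − 31 = 37 left.
November 2075 has 30 days: 37 − 30 = 7 left.
7 days into December 2075 → December 7, 2075.
Adding 600 days from December 7, 2075:
December has 31 days, so 31 − 7 = 24 days remain after December 7, 2075; 600 − 24 = 576 left.
January 2076 has 31 days: 576 − 31 = 545 left.
February 2076 has 29 days (2076 is a leap year): 545 − 29 = 516 left.
March 2076 has 31 days: 516 − 31 = 485 left.
April 2076 has 30 days: 485 − 30 = 455 left.
May 2076 has 31 days: 455 − 31 = 424 left.
June 2076 has 30 days: 424 − 30 = 394 left.
July 2076 has 31 days: 394 − 31 = 363 left.
August 2076 has 31 days: 363 − 31 = 332 left.
September 2076 has 30 days: 332 − 30 = 302 left.
October 2076 has 31 days: 302 − 31 = 271 left.
November 2076 has 30 days: 271 − 30 = 241 left.
December 2076 has 31 days: 241 − 31 = 210 left.
January 2077 has 31 days: 210 − 31 = 179 left.
February 2077 has 28 days (2077 is not a leap year): 179 − 28 = 151 left.
March 2077 has 31 days: 151 − 31 = 120 left.
April 2077 has 30 days: 120 − 30 = 90 left.
May 2077 has 31 days: 90 − 31 = 59 left.
June 2077 has 30 days: 59 − 30 = 29 left.
29 days into July 2077 → July 29, 2077.
Counting back 283 days from July 29, 2077:
Going back 29 days from July 29, 2077 reaches the end of the previous month; 283 − 29 = 254 left.
June 2077 has 30 days: 254 − 30 = 224 left.
May 2077 has 31 days: 224 − 31 = 193 left.
April 2077 has 30 days: 193 − 30 = 163 left.
March 2077 has 31 days: 163 − 31 = 132 left.
February 2077 has 28 days (2077 is not a leap year): 132 − 28 = 104 left.
January 2077 has 31 days: 104 − 31 = 73 left.
December 2076 has 31 days: 73 − 31 = 42 left.
November 2076 has 30 days: 42 − 30 = 12 left.
October 2076 has 31 days; 31 − 12 = 19 → October 19, 2076.
Going back 5 weeks (= 35 days) from October 19, 2076:
Going back 19 days from October 19, 2076 reaches the end of the previous month; 35 − 19 = 16 left.
September 2076 has 30 days; 30 − 16 = 14 → September 14, 2076.

September 14, 2076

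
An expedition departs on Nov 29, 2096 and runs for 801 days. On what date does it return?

February 8, 2099

Counting forward 801 days from November 29, 2096.
November has 30 days, so 30 − 29 = 1 day remains after November 29, 2096; 801 − 1 = 800 left.
December 2096 has 31 days: 800 − 31 = 769 left.
January 2097 has 31 days: 769 − 31 = 738 left.
February 2097 has 28 days (2097 is not a leap year): 738 − 28 = 710 left.
March 2097 has 31 days: 710 − 31 = 679 left.
April 2097 has 30 days: 679 − 30 = 649 left.
May 2097 has 31 days: 649 − 31 = 618 left.
June 2097 has 30 days: 618 − 30 = 588 left.
July 2097 has 31 days: 588 − 31 = 557 left.
August 2097 has 31 days: 557 − 31 = 526 left.
September 2097 has 30 days: 526 − 30 = 496 left.
October 2097 has 31 days: 496 − 31 = 465 left.
November 2097 has 30 days: 465 − 30 = 435 left.
December 2097 has 31 days: 435 − 31 = 404 left.
January 2098 has 31 days: 404 − 31 = 373 left.
February 2098 has 28 days (2098 is not a leap year): 373 − 28 = 345 left.
March 2098 has 31 days: 345 − 31 = 314 left.
April 2098 has 30 days: 314 − 30 = 284 left.
May 2098 has 31 days: 284 − 31 = 253 left.
June 2098 has 30 days: 253 − 30 = 223 left.
July 2098 has 31 days: 223 − 31 = 192 left.
August 2098 has 31 days: 192 − 31 = 161 left.
September 2098 has 30 days: 161 − 30 = 131 left.
October 2098 has 31 days: 131 − 31 = 100 left.
November 2098 has 30 days: 100 − 30 = 70 left.
December 2098 has 31 days: 70 − 31 = 39 left.
January 2099 has 31 days: 39 − 31 = 8 left.
8 days into February 2099 → February 8, 2099.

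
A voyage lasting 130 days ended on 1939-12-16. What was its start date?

August 8, 1939

Subtracting 130 days from December 16, 1939.
Going back 16 days from December 16, 1939 reaches the end of the previous month; 130 − 16 = 114 left.
November 1939 has 30 days: 114 − 30 = 84 left.
October 1939 has 31 days: 84 − 31 = 53 left.
September 1939 has 30 days: 53 − 30 = 23 left.
August 1939 has 31 days; 31 − 23 = 8 → August 8, 1939.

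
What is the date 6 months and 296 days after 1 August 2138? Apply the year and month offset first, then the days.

Adding 6 months and 296 days from August 1, 2138: first the month/year part, then the days.
month 8 + 6 = 14, which is month 2 of year 2139 → February 2139.
Day 1 is valid in February, giving February 1, 2139.
Now add 296 days from February 1, 2139.
February has 28 days, so 28 − 1 = 27 days remain after February 1, 2139; 296 − 27 = 269 left.
March 2139 has 31 days: 269 − 31 = 238 left.
April 2139 has 30 days: 238 − 30 = 208 left.
May 2139 has 31 days: 208 − 31 = 177 left.
June 2139 has 30 days: 177 − 30 = 147 left.
July 2139 has 31 days: 147 − 31 = 116 left.
August 2139 has 31 days: 116 − 31 = 85 left.
September 2139 has 30 days: 85 − 30 = 55 left.
October 2139 has 31 days: 55 − 31 = 24 left.
24 days into November 2139 → November 24, 2139.

November 24, 2139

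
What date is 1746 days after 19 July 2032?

April 30, 2037

Adding 1746 days from July 19, 2032.
July has 31 days, so 31 − 19 = 12 days remain after July 19, 2032; 1746 − 12 = 1734 left.
August 2032 has 31 days: 1734 − 31 = 1703 left.
September 2032 has 30 days: 1703 − 30 = 1673 left.
October 2032 has 31 days: 1673 − 31 = 1642 left.
November 2032 has 30 days: 1642 − 30 = 1612 left.
December 2032 has 31 days: 1612 − 31 = 1581 left.
January 2033 has 31 days: 1581 − 31 = 1550 left.
February 2033 has 28 days (2033 is not a leap year): 1550 − 28 = 1522 left.
March 2033 has 31 days: 1522 − 31 = 1491 left.
April 2033 has 30 days: 1491 − 30 = 1461 left.
May 2033 has 31 days: 1461 − 31 = 1430 left.
June 2033 has 30 days: 1430 − 30 = 1400 left.
July 2033 has 31 days: 1400 − 31 = 1369 left.
August 2033 has 31 days: 1369 − 31 = 1338 left.
September 2033 has 30 days: 1338 − 30 = 1308 left.
October 2033 has 31 days: 1308 − 31 = 1277 left.
November 2033 has 30 days: 1277 − 30 = 1247 left.
December 2033 has 31 days: 1247 − 31 = 1216 left.
January 2034 has 31 days: 1216 − 31 = 1185 left.
February 2034 has 28 days (2034 is not a leap year): 1185 − 28 = 1157 left.
March 2034 has 31 days: 1157 − 31 = 1126 left.
April 2034 has 30 days: 1126 − 30 = 1096 left.
May 2034 has 31 days: 1096 − 31 = 1065 left.
June 2034 has 30 days: 1065 − 30 = 1035 left.
July 2034 has 31 days: 1035 − 31 = 1004 left.
August 2034 has 31 days: 1004 − 31 = 973 left.
September 2034 has 30 days: 973 − 30 = 943 left.
October 2034 has 31 days: 943 − 31 = 912 left.
November 2034 has 30 days: 912 − 30 = 882 left.
December 2034 has 31 days: 882 − 31 = 851 left.
January 2035 has 31 days: 851 − 31 = 820 left.
February 2035 has 28 days (2035 is not a leap year): 820 − 28 = 792 left.
March 2035 has 31 days: 792 − 31 = 761 left.
April 2035 has 30 days: 761 − 30 = 731 left.
May 2035 has 31 days: 731 − 31 = 700 left.
June 2035 has 30 days: 700 − 30 = 670 left.
July 2035 has 31 days: 670 − 31 = 639 left.
August 2035 has 31 days: 639 − 31 = 608 left.
September 2035 has 30 days: 608 − 30 = 578 left.
October 2035 has 31 days: 578 − 31 = 547 left.
November 2035 has 30 days: 547 − 30 = 517 left.
December 2035 has 31 days: 517 − 31 = 486 left.
January 2036 has 31 days: 486 − 31 = 455 left.
February 2036 has 29 days (2036 is a leap year): 455 − 29 = 426 left.
March 2036 has 31 days: 426 − 31 = 395 left.
April 2036 has 30 days: 395 − 30 = 365 left.
May 2036 has 31 days: 365 − 31 = 334 left.
June 2036 has 30 days: 334 − 30 = 304 left.
July 2036 has 31 days: 304 − 31 = 273 left.
August 2036 has 31 days: 273 − 31 = 242 left.
September 2036 has 30 days: 242 − 30 = 212 left.
October 2036 has 31 days: 212 − 31 = 181 left.
November 2036 has 30 days: 181 − 30 = 151 left.
December 2036 has 31 days: 151 − 31 = 120 left.
January 2037 has 31 days: 120 − 31 = 89 left.
February 2037 has 28 days (2037 is not a leap year): 89 − 28 = 61 left.
March 2037 has 31 days: 61 − 31 = 30 left.
30 days into April 2037 → April 30, 2037.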